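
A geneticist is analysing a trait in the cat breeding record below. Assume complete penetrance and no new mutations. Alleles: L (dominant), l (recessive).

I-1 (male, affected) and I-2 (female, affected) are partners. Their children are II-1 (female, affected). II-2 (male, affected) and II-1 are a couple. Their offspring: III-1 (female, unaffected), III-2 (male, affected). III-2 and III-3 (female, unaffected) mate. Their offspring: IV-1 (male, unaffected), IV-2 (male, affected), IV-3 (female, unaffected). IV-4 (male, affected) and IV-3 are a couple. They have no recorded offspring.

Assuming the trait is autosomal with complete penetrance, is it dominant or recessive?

dominant

II-2 and II-1 are both affected yet have an unaffected child III-1. Under a recessive model two affected parents are homozygous and every child would be affected, so the trait cannot be recessive.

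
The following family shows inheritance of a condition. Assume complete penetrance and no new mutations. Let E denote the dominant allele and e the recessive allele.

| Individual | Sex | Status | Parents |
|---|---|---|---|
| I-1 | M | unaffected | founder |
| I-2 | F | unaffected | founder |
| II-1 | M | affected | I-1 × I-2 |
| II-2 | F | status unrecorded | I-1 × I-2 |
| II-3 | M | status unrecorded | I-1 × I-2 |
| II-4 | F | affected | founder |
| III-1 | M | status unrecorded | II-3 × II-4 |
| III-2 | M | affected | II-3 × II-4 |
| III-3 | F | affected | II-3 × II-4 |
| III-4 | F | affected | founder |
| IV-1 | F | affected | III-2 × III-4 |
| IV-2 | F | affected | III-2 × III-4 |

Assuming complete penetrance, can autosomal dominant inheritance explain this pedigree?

Under autosomal dominant, II-1 (affected, male) cannot arise from I-1 (unaffected) × I-2 (unaffected).

No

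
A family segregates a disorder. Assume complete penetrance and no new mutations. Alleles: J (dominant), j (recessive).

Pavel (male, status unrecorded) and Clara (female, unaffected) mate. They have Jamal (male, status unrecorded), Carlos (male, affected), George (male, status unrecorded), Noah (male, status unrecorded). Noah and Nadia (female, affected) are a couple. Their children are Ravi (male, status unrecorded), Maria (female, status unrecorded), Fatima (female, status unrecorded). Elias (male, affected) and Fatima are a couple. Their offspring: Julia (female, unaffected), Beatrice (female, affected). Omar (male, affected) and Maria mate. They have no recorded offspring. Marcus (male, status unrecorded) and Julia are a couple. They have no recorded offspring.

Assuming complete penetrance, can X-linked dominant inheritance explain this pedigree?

No

Under X-linked dominant, Carlos (affected, male) cannot arise from Pavel (unrecorded) × Clara (unaffected).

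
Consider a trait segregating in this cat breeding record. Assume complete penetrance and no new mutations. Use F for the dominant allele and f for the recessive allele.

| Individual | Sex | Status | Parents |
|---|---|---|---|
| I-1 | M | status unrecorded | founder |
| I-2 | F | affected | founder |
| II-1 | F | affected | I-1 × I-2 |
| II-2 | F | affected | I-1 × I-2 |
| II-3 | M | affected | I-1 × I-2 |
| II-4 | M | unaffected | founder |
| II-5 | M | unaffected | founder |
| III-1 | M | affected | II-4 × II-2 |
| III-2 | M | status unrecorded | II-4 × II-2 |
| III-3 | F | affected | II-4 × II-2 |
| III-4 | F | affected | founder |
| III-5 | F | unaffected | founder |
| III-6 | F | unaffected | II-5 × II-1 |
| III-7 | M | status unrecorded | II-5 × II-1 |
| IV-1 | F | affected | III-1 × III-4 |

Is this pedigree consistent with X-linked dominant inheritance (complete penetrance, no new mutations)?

Yes

A consistent assignment under X-linked dominant exists: I-1 X^F Y, I-2 X^F X^f, II-1 X^F X^f, II-2 X^F X^F, II-3 X^F Y, II-4 X^f Y, II-5 X^f Y, III-1 X^F Y, III-2 X^F Y, III-3 X^F X^f, III-4 X^F X^F, III-5 X^f X^f, III-6 X^f X^f, III-7 X^F Y, IV-1 X^F X^F.
In this assignment every recorded phenotype matches its genotype and every non-founder's genotype is obtainable from its parents' genotypes, so the pedigree is consistent.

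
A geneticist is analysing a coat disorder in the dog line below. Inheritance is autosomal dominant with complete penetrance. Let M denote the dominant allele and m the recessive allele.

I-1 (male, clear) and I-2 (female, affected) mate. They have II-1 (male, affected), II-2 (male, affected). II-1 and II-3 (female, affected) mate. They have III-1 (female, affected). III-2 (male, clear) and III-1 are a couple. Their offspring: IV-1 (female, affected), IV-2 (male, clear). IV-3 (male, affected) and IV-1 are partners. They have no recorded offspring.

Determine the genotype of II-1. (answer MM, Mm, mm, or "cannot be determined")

Mm

From phenotype alone, II-1 is MM or Mm.
II-1 is affected so carries M and received m from I-1 (mm), so II-1 is Mm.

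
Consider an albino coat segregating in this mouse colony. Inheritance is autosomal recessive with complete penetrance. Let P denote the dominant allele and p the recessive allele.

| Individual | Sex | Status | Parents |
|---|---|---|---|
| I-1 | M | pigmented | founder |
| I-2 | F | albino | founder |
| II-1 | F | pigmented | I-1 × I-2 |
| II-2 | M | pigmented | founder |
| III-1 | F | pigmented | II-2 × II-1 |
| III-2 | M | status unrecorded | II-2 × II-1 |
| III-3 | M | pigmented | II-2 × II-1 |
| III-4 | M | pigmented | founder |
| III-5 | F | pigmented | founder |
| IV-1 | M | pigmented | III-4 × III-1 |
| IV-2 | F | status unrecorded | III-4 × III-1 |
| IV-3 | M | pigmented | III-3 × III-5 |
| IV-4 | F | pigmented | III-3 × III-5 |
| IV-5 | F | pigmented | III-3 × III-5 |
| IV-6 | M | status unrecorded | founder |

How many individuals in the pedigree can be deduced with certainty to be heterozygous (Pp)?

1

Obligate heterozygotes: II-1 is pigmented so carries P and received p from I-2 (pp), so II-1 is Pp.
Every other individual is either homozygous by phenotype or has at least one consistent homozygous assignment, so the count is 1.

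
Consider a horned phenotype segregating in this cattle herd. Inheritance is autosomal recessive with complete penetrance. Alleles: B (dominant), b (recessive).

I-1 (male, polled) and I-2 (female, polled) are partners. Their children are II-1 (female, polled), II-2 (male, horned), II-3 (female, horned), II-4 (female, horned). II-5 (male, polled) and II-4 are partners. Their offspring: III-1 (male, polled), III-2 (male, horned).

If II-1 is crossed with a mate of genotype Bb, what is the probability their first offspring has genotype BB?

1/3

I-1 is polled so carries B and passed b to II-2 (bb), so I-1 is Bb.
I-2 is polled so carries B and passed b to II-2 (bb), so I-2 is Bb.
II-1 is a polled offspring of I-1 (Bb) × I-2 (Bb), whose cross gives 1/4 BB : 1/2 Bb : 1/4 bb; conditioning on being polled, II-1 is BB with probability 1/3, Bb with probability 2/3.
Summing over parental genotype combinations, P(offspring has genotype BB) = 1/3·1/2 + 2/3·1/4 = 1/3.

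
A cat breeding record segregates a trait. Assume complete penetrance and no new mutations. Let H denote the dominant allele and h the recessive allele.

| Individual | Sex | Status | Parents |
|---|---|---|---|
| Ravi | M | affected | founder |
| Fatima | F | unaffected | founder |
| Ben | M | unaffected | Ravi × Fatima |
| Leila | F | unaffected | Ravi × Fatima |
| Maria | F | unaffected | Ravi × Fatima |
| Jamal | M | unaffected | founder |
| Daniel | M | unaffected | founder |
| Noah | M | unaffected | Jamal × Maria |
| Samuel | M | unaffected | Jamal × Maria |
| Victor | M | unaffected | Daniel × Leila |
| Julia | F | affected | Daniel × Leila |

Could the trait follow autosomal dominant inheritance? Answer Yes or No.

No

Under autosomal dominant, Julia (affected, female) cannot arise from Daniel (unaffected) × Leila (unaffected).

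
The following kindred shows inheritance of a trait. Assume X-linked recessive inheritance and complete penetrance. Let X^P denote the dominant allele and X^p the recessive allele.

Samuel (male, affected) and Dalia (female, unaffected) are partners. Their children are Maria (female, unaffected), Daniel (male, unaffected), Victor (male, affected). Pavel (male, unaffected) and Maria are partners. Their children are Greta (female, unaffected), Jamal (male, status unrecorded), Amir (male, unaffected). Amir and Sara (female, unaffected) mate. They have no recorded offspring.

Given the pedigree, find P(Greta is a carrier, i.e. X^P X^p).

Pavel is unaffected, so Pavel is X^P Y.
Maria is unaffected so carries P and received p from Samuel (X^p Y), so Maria is X^P X^p.
Their cross gives offspring ratios 1/2 X^P X^P : 1/2 X^P X^p. Conditioning on Greta being unaffected, P(X^P X^p) = 1/2 / 1 = 1/2.

1/2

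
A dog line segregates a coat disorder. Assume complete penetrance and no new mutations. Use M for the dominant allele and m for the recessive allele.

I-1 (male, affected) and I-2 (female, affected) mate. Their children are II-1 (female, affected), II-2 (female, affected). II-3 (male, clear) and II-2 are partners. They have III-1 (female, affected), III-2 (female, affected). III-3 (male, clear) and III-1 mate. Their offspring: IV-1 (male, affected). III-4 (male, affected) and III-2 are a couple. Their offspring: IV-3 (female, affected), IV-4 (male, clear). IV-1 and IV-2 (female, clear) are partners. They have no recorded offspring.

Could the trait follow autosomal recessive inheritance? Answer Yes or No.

No

Under autosomal recessive, IV-4 (clear, male) cannot arise from III-4 (affected) × III-2 (affected).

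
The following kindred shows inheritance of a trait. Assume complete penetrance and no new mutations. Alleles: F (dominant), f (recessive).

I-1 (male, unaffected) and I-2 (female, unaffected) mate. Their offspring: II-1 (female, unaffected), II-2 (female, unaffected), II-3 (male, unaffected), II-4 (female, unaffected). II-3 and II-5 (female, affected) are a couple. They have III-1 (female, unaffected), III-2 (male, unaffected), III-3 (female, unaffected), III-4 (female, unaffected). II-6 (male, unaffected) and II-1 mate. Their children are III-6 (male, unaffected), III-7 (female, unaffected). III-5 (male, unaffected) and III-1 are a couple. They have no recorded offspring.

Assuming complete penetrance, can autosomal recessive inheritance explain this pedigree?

A consistent assignment under autosomal recessive exists: I-1 FF, I-2 FF, II-1 FF, II-2 FF, II-3 FF, II-4 FF, II-5 ff, II-6 FF, III-1 Ff, III-2 Ff, III-3 Ff, III-4 Ff, III-5 FF, III-6 FF, III-7 FF.
In this assignment every recorded phenotype matches its genotype and every non-founder's genotype is obtainable from its parents' genotypes, so the pedigree is consistent.

Yes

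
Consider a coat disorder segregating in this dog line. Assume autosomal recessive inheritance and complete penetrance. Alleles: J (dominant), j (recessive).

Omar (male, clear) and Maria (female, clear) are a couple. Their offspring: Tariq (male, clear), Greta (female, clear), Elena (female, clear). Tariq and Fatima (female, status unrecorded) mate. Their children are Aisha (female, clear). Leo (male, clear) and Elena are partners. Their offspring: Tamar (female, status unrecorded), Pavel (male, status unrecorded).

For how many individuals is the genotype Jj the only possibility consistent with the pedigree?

0

No individual's genotype is forced to Jj by the pedigree, so the count is 0.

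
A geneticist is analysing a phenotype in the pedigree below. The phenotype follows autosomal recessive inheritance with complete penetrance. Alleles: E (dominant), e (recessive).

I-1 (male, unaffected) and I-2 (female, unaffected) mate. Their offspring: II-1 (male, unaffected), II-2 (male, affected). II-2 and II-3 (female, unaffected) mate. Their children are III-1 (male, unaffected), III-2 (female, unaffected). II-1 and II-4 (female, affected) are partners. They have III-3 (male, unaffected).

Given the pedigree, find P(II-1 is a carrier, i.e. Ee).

I-1 is unaffected so carries E and passed e to II-2 (ee), so I-1 is Ee.
I-2 is unaffected so carries E and passed e to II-2 (ee), so I-2 is Ee.
Their cross gives offspring ratios 1/4 EE : 1/2 Ee : 1/4 ee. Conditioning on II-1 being unaffected, P(Ee) = 1/2 / 3/4 = 2/3 before taking II-1's own offspring into account.
II-4 is affected, so II-4 is ee.
Now use II-1's offspring. Probability of each recorded status — unaffected son III-3: 1/2 if II-1 is Ee, 1 if EE.
Bayes: P(Ee) = 2/3·1/2 / (2/3·1/2 + 1/3·1) = 1/2.

1/2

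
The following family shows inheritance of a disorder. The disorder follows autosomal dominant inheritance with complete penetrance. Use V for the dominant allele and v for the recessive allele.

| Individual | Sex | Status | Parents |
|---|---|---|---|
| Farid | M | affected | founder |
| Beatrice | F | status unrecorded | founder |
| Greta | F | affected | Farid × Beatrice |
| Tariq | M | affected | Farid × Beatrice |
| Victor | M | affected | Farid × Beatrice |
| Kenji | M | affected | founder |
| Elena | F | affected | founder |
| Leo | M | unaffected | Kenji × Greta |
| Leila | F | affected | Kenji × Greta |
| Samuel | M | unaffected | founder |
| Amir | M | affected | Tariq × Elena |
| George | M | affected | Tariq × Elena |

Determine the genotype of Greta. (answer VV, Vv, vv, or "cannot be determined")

From phenotype alone, Greta is VV or Vv.
Greta is affected so carries V and passed v to Leo (vv), so Greta is Vv.

Vv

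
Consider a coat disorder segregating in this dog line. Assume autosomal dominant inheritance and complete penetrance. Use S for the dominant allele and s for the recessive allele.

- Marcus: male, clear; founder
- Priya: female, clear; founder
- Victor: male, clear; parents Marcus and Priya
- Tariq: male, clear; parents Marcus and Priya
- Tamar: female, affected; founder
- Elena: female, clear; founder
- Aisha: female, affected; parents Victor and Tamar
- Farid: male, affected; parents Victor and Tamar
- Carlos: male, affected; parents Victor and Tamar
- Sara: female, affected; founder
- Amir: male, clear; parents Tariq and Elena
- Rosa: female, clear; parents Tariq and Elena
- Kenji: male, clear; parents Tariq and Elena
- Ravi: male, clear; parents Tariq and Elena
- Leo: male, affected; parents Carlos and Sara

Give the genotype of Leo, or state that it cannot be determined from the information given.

cannot be determined

Leo's phenotype allows SS or Ss, and no parent or child forces a single allele at both positions; consistent genotype assignments exist with Leo as SS or Ss.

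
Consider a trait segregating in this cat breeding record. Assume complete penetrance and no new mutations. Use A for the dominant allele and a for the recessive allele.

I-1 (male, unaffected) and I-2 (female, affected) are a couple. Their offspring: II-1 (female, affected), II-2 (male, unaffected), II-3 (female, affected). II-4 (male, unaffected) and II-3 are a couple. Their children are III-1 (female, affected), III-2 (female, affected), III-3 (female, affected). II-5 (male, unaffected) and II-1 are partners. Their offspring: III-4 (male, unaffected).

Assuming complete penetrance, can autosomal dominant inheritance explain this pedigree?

Yes

A consistent assignment under autosomal dominant exists: I-1 aa, I-2 Aa, II-1 Aa, II-2 aa, II-3 Aa, II-4 aa, II-5 aa, III-1 Aa, III-2 Aa, III-3 Aa, III-4 aa.
In this assignment every recorded phenotype matches its genotype and every non-founder's genotype is obtainable from its parents' genotypes, so the pedigree is consistent.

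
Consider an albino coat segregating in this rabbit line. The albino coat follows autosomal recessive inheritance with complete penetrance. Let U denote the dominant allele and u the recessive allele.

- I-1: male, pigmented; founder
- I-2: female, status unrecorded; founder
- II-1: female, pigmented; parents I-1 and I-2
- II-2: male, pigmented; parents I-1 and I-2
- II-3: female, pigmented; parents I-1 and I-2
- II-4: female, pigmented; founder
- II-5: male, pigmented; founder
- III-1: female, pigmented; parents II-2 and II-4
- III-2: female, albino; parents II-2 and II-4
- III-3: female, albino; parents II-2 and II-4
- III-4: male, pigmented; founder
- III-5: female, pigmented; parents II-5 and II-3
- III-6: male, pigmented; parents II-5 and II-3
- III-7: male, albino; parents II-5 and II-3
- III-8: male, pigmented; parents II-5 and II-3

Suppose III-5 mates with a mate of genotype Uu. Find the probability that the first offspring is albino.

II-5 is pigmented so carries U and passed u to III-7 (uu), so II-5 is Uu.
II-3 is pigmented so carries U and passed u to III-7 (uu), so II-3 is Uu.
III-5 is a pigmented offspring of II-5 (Uu) × II-3 (Uu), whose cross gives 1/4 UU : 1/2 Uu : 1/4 uu; conditioning on being pigmented, III-5 is UU with probability 1/3, Uu with probability 2/3.
Summing over parental genotype combinations, P(offspring is albino) = 2/3·1/4 = 1/6.

1/6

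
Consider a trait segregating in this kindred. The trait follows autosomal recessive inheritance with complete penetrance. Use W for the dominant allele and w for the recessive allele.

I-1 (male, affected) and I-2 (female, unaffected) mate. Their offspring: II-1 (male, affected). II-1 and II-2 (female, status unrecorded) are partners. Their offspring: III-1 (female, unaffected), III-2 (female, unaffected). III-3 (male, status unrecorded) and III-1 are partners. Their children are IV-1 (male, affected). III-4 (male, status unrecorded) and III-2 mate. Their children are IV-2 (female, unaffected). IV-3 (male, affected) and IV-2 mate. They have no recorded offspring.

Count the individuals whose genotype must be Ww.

Obligate heterozygotes: I-2 is unaffected so carries W and passed w to II-1 (ww), so I-2 is Ww; III-1 is unaffected so carries W and received w from II-1 (ww), so III-1 is Ww; III-2 is unaffected so carries W and received w from II-1 (ww), so III-2 is Ww.
Every other individual is either homozygous by phenotype or has at least one consistent homozygous assignment, so the count is 3.

3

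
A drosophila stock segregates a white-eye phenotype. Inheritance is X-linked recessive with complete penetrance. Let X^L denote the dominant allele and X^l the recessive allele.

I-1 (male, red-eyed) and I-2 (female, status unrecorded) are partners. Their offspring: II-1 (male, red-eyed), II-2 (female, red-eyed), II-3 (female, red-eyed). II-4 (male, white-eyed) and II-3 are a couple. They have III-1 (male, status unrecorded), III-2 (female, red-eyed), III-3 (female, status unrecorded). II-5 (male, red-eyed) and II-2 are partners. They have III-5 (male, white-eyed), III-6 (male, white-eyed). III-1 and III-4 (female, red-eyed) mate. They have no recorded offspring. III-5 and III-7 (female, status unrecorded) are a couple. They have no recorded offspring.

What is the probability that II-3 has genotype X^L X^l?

I-1 is red-eyed, so I-1 is X^L Y.
I-2 passed L to II-1 (X^L Y) and passed l to II-2 (X^L X^l, whose L came from I-1), so I-2 is X^L X^l.
Their cross gives offspring ratios 1/2 X^L X^L : 1/2 X^L X^l. Conditioning on II-3 being red-eyed, P(X^L X^l) = 1/2 / 1 = 1/2 before taking II-3's own offspring into account.
II-4 is white-eyed, so II-4 is X^l Y.
Now use II-3's offspring. Probability of each recorded status — red-eyed daughter III-2: 1/2 if II-3 is X^L X^l, 1 if X^L X^L. (III-1, III-3: equally likely either way, so uninformative.)
Bayes: P(X^L X^l) = 1/2·1/2 / (1/2·1/2 + 1/2·1) = 1/3.

1/3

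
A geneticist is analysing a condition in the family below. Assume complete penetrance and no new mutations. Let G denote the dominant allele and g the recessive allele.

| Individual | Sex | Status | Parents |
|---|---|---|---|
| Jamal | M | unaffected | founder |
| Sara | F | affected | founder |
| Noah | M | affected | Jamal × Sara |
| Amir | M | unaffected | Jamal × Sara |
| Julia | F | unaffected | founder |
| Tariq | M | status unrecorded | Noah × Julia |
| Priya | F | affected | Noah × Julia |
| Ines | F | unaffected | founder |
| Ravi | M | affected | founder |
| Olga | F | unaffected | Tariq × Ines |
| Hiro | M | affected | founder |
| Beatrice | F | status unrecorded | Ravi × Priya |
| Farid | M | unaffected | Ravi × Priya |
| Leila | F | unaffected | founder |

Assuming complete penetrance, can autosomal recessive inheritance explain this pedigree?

Under autosomal recessive, Farid (unaffected, male) cannot arise from Ravi (affected) × Priya (affected).

No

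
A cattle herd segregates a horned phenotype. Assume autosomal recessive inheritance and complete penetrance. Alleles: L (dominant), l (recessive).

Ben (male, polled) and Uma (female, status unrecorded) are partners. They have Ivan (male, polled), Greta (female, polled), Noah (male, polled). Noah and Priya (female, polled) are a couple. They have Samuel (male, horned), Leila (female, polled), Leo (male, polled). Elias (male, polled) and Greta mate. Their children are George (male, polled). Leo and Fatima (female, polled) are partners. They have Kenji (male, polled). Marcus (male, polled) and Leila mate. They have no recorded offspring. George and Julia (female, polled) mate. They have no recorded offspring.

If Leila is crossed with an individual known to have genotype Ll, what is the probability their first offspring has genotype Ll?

1/2

Noah is polled so carries L and passed l to Samuel (ll), so Noah is Ll.
Priya is polled so carries L and passed l to Samuel (ll), so Priya is Ll.
Leila is a polled offspring of Noah (Ll) × Priya (Ll), whose cross gives 1/4 LL : 1/2 Ll : 1/4 ll; conditioning on being polled, Leila is LL with probability 1/3, Ll with probability 2/3.
Summing over parental genotype combinations, P(offspring has genotype Ll) = 1/3·1/2 + 2/3·1/2 = 1/2.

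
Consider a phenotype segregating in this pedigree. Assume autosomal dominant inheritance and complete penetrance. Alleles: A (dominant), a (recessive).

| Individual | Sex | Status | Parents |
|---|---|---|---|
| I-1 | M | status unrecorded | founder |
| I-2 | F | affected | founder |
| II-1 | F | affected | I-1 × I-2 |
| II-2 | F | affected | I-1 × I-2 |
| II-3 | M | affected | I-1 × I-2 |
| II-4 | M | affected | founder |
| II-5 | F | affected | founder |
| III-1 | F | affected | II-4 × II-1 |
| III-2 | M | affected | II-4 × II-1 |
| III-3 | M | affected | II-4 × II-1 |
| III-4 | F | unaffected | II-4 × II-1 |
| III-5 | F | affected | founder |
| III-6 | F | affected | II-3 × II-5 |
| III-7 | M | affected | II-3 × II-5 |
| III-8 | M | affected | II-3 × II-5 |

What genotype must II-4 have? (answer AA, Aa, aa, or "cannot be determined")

From phenotype alone, II-4 is AA or Aa.
II-4 is affected so carries A and passed a to III-4 (aa), so II-4 is Aa.

Aa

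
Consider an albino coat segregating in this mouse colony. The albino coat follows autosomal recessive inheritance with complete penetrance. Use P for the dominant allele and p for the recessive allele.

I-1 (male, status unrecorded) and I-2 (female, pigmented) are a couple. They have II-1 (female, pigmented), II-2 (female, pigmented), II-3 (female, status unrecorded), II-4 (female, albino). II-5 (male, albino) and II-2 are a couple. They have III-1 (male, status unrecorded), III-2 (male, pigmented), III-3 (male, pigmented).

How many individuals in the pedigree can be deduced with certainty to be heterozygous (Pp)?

3

Obligate heterozygotes: I-2 is pigmented so carries P and passed p to II-4 (pp), so I-2 is Pp; III-2 is pigmented so carries P and received p from II-5 (pp), so III-2 is Pp; III-3 is pigmented so carries P and received p from II-5 (pp), so III-3 is Pp.
Every other individual is either homozygous by phenotype or has at least one consistent homozygous assignment, so the count is 3.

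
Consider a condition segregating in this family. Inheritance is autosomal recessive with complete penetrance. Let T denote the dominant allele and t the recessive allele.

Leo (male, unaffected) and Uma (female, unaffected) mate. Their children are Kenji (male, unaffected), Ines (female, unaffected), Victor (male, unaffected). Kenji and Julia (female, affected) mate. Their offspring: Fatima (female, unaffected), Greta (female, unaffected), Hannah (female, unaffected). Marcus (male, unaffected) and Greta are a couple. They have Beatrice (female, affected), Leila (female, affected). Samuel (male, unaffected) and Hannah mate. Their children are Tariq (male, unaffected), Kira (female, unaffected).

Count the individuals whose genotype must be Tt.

4

Obligate heterozygotes: Fatima is unaffected so carries T and received t from Julia (tt), so Fatima is Tt; Greta is unaffected so carries T and received t from Julia (tt), so Greta is Tt; Hannah is unaffected so carries T and received t from Julia (tt), so Hannah is Tt; Marcus is unaffected so carries T and passed t to Beatrice (tt), so Marcus is Tt.
Every other individual is either homozygous by phenotype or has at least one consistent homozygous assignment, so the count is 4.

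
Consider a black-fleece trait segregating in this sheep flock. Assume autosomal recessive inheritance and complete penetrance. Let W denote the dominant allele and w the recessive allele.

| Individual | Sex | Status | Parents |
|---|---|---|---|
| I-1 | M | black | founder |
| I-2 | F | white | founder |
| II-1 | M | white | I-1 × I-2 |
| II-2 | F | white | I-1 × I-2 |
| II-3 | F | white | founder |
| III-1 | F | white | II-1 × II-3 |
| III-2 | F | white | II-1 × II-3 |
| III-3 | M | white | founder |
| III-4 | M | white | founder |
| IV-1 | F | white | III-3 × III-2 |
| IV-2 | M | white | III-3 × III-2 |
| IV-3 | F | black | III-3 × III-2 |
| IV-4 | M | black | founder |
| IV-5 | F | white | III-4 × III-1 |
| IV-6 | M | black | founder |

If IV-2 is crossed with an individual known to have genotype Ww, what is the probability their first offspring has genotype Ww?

1/2

III-3 is white so carries W and passed w to IV-3 (ww), so III-3 is Ww.
III-2 is white so carries W and passed w to IV-3 (ww), so III-2 is Ww.
IV-2 is a white offspring of III-3 (Ww) × III-2 (Ww), whose cross gives 1/4 WW : 1/2 Ww : 1/4 ww; conditioning on being white, IV-2 is WW with probability 1/3, Ww with probability 2/3.
Summing over parental genotype combinations, P(offspring has genotype Ww) = 1/3·1/2 + 2/3·1/2 = 1/2.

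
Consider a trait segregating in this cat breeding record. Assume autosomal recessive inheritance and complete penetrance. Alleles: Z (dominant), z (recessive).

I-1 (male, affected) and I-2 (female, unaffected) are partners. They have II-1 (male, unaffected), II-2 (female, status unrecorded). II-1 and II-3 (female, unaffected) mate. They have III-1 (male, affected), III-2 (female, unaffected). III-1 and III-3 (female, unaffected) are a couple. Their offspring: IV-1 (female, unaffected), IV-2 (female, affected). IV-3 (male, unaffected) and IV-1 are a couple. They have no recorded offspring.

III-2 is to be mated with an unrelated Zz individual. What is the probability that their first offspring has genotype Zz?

II-1 is unaffected so carries Z and received z from I-1 (zz), so II-1 is Zz.
II-3 is unaffected so carries Z and passed z to III-1 (zz), so II-3 is Zz.
III-2 is an unaffected offspring of II-1 (Zz) × II-3 (Zz), whose cross gives 1/4 ZZ : 1/2 Zz : 1/4 zz; conditioning on being unaffected, III-2 is ZZ with probability 1/3, Zz with probability 2/3.
Summing over parental genotype combinations, P(offspring has genotype Zz) = 1/3·1/2 + 2/3·1/2 = 1/2.

1/2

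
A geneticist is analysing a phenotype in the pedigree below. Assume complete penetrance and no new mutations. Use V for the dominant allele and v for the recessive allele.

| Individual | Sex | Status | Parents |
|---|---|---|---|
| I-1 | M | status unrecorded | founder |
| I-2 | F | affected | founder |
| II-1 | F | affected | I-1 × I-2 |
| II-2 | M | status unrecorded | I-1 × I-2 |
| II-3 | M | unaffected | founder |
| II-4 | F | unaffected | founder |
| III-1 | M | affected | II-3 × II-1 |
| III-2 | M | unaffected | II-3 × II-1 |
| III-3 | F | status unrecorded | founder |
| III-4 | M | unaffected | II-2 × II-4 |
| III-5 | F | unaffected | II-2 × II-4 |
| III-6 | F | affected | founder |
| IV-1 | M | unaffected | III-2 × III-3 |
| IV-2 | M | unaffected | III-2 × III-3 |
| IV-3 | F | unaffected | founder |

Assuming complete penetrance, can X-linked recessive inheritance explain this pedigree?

No

Under X-linked recessive, III-2 (unaffected, male) cannot arise from II-3 (unaffected) × II-1 (affected).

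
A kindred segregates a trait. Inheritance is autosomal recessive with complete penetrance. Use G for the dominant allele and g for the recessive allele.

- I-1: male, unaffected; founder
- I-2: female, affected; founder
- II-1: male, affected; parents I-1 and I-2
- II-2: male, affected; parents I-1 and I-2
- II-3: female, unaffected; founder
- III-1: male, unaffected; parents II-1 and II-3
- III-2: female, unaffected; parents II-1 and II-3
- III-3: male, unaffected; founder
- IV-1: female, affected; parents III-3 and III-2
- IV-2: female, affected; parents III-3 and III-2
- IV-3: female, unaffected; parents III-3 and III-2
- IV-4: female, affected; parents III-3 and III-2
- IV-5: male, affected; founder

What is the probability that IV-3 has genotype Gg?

2/3

III-3 is unaffected so carries G and passed g to IV-1 (gg), so III-3 is Gg.
III-2 is unaffected so carries G and received g from II-1 (gg), so III-2 is Gg.
Their cross gives offspring ratios 1/4 GG : 1/2 Gg : 1/4 gg. Conditioning on IV-3 being unaffected, P(Gg) = 1/2 / 3/4 = 2/3.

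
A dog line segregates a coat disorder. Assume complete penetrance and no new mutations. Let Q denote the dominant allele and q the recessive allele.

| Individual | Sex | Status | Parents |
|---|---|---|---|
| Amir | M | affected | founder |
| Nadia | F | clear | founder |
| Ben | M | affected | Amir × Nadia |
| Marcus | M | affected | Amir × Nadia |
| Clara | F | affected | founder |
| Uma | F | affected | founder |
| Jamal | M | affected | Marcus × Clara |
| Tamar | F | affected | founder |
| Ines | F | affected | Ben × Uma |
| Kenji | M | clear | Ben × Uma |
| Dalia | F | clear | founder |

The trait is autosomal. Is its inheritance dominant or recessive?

dominant

Ben and Uma are both affected yet have a clear child Kenji. Under a recessive model two affected parents are homozygous and every child would be affected, so the trait cannot be recessive.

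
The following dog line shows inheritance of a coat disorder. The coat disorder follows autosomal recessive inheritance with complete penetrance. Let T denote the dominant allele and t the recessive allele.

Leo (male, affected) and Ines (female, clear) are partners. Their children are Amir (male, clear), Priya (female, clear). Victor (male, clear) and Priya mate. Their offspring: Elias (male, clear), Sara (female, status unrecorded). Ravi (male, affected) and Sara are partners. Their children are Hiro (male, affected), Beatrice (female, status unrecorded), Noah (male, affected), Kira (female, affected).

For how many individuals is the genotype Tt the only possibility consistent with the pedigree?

Obligate heterozygotes: Amir is clear so carries T and received t from Leo (tt), so Amir is Tt; Priya is clear so carries T and received t from Leo (tt), so Priya is Tt.
Every other individual is either homozygous by phenotype or has at least one consistent homozygous assignment, so the count is 2.

2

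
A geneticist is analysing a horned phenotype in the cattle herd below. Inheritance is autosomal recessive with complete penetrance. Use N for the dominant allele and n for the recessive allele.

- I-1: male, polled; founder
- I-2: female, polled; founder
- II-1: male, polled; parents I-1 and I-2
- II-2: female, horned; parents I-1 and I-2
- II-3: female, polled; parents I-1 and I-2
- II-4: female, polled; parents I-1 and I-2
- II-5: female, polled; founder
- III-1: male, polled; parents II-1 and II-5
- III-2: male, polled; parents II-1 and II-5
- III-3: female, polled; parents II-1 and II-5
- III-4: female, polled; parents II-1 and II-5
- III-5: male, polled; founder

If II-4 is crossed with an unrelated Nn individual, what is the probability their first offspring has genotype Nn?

I-1 is polled so carries N and passed n to II-2 (nn), so I-1 is Nn.
I-2 is polled so carries N and passed n to II-2 (nn), so I-2 is Nn.
II-4 is a polled offspring of I-1 (Nn) × I-2 (Nn), whose cross gives 1/4 NN : 1/2 Nn : 1/4 nn; conditioning on being polled, II-4 is NN with probability 1/3, Nn with probability 2/3.
Summing over parental genotype combinations, P(offspring has genotype Nn) = 1/3·1/2 + 2/3·1/2 = 1/2.

1/2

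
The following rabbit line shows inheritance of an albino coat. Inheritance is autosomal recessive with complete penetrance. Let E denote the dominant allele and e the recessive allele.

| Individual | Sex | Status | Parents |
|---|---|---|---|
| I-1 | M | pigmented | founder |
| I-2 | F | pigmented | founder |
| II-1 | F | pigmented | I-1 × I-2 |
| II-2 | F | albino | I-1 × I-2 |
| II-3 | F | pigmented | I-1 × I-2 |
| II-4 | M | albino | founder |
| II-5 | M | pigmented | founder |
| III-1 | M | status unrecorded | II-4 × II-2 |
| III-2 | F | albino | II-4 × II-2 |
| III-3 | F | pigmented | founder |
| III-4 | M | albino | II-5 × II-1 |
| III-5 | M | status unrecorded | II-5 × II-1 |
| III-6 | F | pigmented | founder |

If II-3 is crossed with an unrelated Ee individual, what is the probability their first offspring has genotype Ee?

I-1 is pigmented so carries E and passed e to II-2 (ee), so I-1 is Ee.
I-2 is pigmented so carries E and passed e to II-2 (ee), so I-2 is Ee.
II-3 is a pigmented offspring of I-1 (Ee) × I-2 (Ee), whose cross gives 1/4 EE : 1/2 Ee : 1/4 ee; conditioning on being pigmented, II-3 is EE with probability 1/3, Ee with probability 2/3.
Summing over parental genotype combinations, P(offspring has genotype Ee) = 1/3·1/2 + 2/3·1/2 = 1/2.

1/2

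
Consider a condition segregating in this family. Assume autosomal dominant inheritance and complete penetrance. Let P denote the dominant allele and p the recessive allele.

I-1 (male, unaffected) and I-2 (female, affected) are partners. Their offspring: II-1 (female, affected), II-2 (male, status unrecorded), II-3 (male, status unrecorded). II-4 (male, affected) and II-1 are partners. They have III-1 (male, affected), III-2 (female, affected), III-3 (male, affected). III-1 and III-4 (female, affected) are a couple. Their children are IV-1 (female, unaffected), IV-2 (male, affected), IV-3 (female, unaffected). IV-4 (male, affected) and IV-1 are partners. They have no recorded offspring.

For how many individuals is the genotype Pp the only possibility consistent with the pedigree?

Obligate heterozygotes: II-1 is affected so carries P and received p from I-1 (pp), so II-1 is Pp; III-1 is affected so carries P and passed p to IV-1 (pp), so III-1 is Pp; III-4 is affected so carries P and passed p to IV-1 (pp), so III-4 is Pp.
Every other individual is either homozygous by phenotype or has at least one consistent homozygous assignment, so the count is 3.

3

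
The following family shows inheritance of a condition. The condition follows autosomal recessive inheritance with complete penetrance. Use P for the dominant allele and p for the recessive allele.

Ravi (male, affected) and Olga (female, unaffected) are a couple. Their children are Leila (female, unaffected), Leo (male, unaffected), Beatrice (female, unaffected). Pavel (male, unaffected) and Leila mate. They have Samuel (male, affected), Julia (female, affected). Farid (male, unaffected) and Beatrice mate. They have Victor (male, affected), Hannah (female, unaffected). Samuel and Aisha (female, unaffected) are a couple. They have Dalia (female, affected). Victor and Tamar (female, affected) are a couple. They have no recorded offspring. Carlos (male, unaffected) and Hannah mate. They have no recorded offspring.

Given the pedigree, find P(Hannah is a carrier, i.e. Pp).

2/3

Farid is unaffected so carries P and passed p to Victor (pp), so Farid is Pp.
Beatrice is unaffected so carries P and received p from Ravi (pp), so Beatrice is Pp.
Their cross gives offspring ratios 1/4 PP : 1/2 Pp : 1/4 pp. Conditioning on Hannah being unaffected, P(Pp) = 1/2 / 3/4 = 2/3.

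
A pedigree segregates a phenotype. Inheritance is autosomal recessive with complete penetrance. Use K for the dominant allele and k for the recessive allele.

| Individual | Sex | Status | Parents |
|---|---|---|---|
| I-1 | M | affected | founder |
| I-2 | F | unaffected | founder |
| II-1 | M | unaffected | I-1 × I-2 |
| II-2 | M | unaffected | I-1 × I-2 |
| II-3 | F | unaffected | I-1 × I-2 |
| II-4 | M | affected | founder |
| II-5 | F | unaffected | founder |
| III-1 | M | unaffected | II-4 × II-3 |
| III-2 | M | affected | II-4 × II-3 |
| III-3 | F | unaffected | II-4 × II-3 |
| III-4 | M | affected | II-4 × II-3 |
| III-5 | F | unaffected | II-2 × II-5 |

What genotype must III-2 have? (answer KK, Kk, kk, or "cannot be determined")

kk

III-2 is affected, so III-2 is kk.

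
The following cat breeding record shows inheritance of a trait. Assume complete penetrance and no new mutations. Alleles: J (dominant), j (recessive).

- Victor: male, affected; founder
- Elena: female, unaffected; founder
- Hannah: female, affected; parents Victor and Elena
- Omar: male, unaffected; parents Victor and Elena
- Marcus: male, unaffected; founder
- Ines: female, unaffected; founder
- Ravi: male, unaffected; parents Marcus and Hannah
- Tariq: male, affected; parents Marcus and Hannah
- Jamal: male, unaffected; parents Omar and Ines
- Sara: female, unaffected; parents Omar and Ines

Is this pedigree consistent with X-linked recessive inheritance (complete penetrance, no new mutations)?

No

Under X-linked recessive, Ravi (unaffected, male) cannot arise from Marcus (unaffected) × Hannah (affected).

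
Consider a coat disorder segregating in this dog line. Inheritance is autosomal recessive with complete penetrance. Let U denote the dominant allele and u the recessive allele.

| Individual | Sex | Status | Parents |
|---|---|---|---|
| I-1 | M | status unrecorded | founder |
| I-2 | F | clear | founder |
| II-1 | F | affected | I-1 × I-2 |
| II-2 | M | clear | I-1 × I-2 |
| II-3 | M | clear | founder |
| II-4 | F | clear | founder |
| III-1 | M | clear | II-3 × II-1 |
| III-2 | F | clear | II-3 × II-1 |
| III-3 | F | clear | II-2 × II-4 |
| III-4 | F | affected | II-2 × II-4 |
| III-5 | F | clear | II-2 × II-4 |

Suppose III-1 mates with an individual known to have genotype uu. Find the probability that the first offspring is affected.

III-1 is clear so carries U and received u from II-1 (uu), so III-1 is Uu.
The cross gives 1/2 Uu : 1/2 uu, so P(offspring is affected) = 1/2.

1/2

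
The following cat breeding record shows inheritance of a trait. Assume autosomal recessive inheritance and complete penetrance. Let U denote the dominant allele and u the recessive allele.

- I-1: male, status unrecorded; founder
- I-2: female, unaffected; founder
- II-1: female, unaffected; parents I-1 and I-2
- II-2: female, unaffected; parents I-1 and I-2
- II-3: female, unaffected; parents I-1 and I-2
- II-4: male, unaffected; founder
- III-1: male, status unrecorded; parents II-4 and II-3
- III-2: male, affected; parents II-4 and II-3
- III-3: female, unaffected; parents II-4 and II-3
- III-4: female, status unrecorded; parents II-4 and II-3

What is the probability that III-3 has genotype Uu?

II-4 is unaffected so carries U and passed u to III-2 (uu), so II-4 is Uu.
II-3 is unaffected so carries U and passed u to III-2 (uu), so II-3 is Uu.
Their cross gives offspring ratios 1/4 UU : 1/2 Uu : 1/4 uu. Conditioning on III-3 being unaffected, P(Uu) = 1/2 / 3/4 = 2/3.

2/3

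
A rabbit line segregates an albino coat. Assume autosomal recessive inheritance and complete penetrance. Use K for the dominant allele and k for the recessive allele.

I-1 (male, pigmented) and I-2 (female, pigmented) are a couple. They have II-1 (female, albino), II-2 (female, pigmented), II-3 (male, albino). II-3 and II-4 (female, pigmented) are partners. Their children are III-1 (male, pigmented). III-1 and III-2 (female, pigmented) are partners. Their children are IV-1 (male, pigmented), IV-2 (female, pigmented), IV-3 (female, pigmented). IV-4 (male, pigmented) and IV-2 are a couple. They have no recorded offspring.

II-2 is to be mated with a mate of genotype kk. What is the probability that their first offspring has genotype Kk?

2/3

I-1 is pigmented so carries K and passed k to II-1 (kk), so I-1 is Kk.
I-2 is pigmented so carries K and passed k to II-1 (kk), so I-2 is Kk.
II-2 is a pigmented offspring of I-1 (Kk) × I-2 (Kk), whose cross gives 1/4 KK : 1/2 Kk : 1/4 kk; conditioning on being pigmented, II-2 is KK with probability 1/3, Kk with probability 2/3.
Summing over parental genotype combinations, P(offspring has genotype Kk) = 1/3·1 + 2/3·1/2 = 2/3.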